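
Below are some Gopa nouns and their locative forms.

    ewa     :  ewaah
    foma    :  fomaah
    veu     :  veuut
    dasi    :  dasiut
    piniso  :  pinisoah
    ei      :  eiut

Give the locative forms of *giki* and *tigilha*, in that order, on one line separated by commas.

gikiut, tigilhaah

Looking at the last vowel of each stem: -ut when the last vowel of the stem is a high vowel (*veu*, *dasi*, *ei*); -ah when the last vowel of the stem is a non-high vowel (*ewa*, *foma*, *piniso*).
*giki* — last vowel /i/ (a high vowel) → -ut → *gikiut*.
Since the last vowel of *tigilha* is /a/ (a non-high vowel), it takes -ah, giving *tigilhaah*.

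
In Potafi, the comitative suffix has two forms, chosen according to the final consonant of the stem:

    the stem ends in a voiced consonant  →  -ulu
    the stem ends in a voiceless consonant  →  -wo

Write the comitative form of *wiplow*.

Since the final consonant of *wiplow* is /w/ (voiced), it takes -ulu, giving *wiplowulu*.

wiplowulu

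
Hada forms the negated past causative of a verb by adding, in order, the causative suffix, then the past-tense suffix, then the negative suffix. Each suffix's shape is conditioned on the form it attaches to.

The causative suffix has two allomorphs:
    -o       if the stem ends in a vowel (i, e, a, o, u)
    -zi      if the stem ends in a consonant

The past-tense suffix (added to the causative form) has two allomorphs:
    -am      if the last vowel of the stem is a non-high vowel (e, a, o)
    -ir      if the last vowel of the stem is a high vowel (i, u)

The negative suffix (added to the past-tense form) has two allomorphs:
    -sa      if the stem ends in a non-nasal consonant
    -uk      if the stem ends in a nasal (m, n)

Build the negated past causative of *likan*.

The final sound of *likan* is /n/, which is a consonant, so the causative suffix is -zi, giving *likanzi*.
The causative form *likanzi*: last vowel = /i/, a high vowel → -ir → *likanziir*.
The past-tense form *likanziir*: final consonant = /r/, non-nasal → -sa → *likanziirsa*.

likanziirsa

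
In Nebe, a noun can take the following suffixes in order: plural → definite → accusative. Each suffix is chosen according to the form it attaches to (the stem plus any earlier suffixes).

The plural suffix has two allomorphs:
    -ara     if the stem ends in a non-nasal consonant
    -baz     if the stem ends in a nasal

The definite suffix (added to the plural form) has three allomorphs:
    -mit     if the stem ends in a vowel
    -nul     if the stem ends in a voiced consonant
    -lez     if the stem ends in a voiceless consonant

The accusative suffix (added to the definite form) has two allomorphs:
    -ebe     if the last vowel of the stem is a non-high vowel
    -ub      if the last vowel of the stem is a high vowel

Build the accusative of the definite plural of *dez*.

*dez*: final consonant = /z/, non-nasal → -ara → *dezara*.
Since the final sound of the plural form *dezara* is /a/ (a vowel), it takes -mit, giving *dezaramit*.
The definite form *dezaramit* — last vowel /i/ (a high vowel) → -ub → *dezaramitub*.

dezaramitub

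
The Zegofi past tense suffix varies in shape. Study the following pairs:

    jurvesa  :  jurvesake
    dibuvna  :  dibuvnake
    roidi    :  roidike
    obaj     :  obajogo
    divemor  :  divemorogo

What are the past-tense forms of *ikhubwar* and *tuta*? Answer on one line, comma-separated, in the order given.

ikhubwarogo, tutake

The suffix is conditioned by the final sound: -ogo when the stem ends in a consonant (*obaj*, *divemor*); -ke when the stem ends in a vowel (*jurvesa*, *dibuvna*, *roidi*).
Since the final sound of *ikhubwar* is /r/ (a consonant), it takes -ogo, giving *ikhubwarogo*.
Since the final sound of *tuta* is /a/ (a vowel), it takes -ke, giving *tutake*.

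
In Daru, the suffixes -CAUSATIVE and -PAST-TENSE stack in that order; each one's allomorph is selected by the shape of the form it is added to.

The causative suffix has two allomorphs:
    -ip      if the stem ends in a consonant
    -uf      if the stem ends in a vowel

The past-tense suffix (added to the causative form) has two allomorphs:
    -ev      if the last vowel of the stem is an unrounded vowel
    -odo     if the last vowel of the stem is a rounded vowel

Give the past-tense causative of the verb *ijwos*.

ijwosipev

The final sound of *ijwos* is /s/, which is a consonant, so the causative suffix is -ip, giving *ijwosip*.
The last vowel of the causative form *ijwosip* is /i/, which is an unrounded vowel, so the past-tense suffix is -ev, giving *ijwosipev*.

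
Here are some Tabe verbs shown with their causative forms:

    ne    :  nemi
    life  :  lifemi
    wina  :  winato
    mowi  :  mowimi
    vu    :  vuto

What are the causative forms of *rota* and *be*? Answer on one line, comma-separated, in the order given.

rotato, bemi

The alternation tracks the last vowel of the stem — -mi when the last vowel of the stem is a front vowel (*ne*, *life*, *mowi*); -to when the last vowel of the stem is a back vowel (*wina*, *vu*).
*rota* — last vowel /a/ (a back vowel) → -to → *rotato*.
The last vowel of *be* is /e/, which is a front vowel, so the suffix is -mi, giving *bemi*.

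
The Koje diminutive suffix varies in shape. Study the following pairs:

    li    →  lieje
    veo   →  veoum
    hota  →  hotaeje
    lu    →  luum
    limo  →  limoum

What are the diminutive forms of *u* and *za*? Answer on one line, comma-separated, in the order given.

uum, zaeje

The suffix is conditioned by the last vowel: -um when the last vowel of the stem is a rounded vowel (*veo*, *lu*, *limo*); -eje when the last vowel of the stem is an unrounded vowel (*li*, *hota*).
*u* — last vowel /u/ (a rounded vowel) → -um → *uum*.
The last vowel of *za* is /a/, which is an unrounded vowel, so the suffix is -eje, giving *zaeje*.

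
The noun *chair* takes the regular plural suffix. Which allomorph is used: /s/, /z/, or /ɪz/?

/z/

The stem *chair* ends in a voiced non-sibilant sound.
The plural suffix surfaces as /ɪz/ after sibilants, /s/ after other voiceless consonants, and /z/ after other voiced sounds.
So the plural -s on *chair* is pronounced /z/.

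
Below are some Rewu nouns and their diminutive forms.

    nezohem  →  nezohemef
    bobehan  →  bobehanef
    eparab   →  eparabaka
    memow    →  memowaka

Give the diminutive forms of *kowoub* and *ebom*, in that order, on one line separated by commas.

kowoubaka, ebomef

Looking at the final consonant of each stem: -ef when the stem ends in a nasal (*nezohem*, *bobehan*); -aka when the stem ends in a non-nasal consonant (*eparab*, *memow*).
*kowoub*: final consonant = /b/, non-nasal → -aka → *kowoubaka*.
Since the final consonant of *ebom* is /m/ (a nasal), it takes -ef, giving *ebomef*.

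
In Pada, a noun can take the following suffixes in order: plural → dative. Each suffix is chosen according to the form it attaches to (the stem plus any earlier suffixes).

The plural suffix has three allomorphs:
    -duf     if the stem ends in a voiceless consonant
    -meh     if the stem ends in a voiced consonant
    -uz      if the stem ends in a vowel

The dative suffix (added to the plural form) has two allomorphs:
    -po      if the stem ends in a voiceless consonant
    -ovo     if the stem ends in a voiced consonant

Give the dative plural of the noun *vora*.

vorauzovo

The final sound of *vora* is /a/, which is a vowel, so the plural suffix is -uz, giving *vorauz*.
The plural form *vorauz*: final consonant = /z/, voiced → -ovo → *vorauzovo*.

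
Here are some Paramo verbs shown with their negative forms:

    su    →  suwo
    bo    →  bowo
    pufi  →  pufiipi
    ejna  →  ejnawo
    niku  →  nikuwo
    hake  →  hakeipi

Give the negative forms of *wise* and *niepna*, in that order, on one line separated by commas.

Looking at the last vowel of each stem: -ipi when the last vowel of the stem is a front vowel (*pufi*, *hake*); -wo when the last vowel of the stem is a back vowel (*su*, *bo*, *ejna*, *niku*).
*wise*: last vowel = /e/, a front vowel → -ipi → *wiseipi*.
*niepna* — last vowel /a/ (a back vowel) → -wo → *niepnawo*.

wiseipi, niepnawo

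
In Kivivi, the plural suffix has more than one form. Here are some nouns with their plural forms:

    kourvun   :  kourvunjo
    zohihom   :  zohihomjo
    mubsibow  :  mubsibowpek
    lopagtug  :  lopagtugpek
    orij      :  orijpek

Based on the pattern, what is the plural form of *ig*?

Looking at the final consonant of each stem: -jo when the stem ends in a nasal (*kourvun*, *zohihom*); -pek when the stem ends in a non-nasal consonant (*mubsibow*, *lopagtug*, *orij*).
Since the final consonant of *ig* is /g/ (non-nasal), it takes -pek, giving *igpek*.

igpek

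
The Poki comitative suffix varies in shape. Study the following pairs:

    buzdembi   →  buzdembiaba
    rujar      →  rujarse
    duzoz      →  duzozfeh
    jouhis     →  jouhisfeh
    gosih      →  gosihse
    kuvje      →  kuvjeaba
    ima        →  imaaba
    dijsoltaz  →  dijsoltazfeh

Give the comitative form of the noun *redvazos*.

The pattern is sibilance of the final sound: -feh when the stem ends in a sibilant (*duzoz*, *jouhis*, *dijsoltaz*); -se when the stem ends in a non-sibilant consonant (*rujar*, *gosih*); -aba when the stem ends in a vowel (*buzdembi*, *kuvje*, *ima*).
*redvazos*: final sound = /s/, a sibilant → -feh → *redvazosfeh*.

redvazosfeh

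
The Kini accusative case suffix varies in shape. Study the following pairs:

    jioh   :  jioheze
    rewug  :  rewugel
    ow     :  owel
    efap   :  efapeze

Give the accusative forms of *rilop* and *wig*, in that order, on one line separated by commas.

The pattern is voicing of the final consonant: -eze when the stem ends in a voiceless consonant (*jioh*, *efap*); -el when the stem ends in a voiced consonant (*rewug*, *ow*).
Since the final consonant of *rilop* is /p/ (voiceless), it takes -eze, giving *rilopeze*.
*wig* — final consonant /g/ (voiced) → -el → *wigel*.

rilopeze, wigel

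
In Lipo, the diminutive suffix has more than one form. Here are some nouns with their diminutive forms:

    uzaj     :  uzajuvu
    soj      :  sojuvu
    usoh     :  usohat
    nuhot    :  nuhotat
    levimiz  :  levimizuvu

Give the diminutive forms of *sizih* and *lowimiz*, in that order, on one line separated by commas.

sizihat, lowimizuvu

The suffix is conditioned by the final consonant: -at when the stem ends in a voiceless consonant (*usoh*, *nuhot*); -uvu when the stem ends in a voiced consonant (*uzaj*, *soj*, *levimiz*).
*sizih*: final consonant = /h/, voiceless → -at → *sizihat*.
*lowimiz*: final consonant = /z/, voiced → -uvu → *lowimizuvu*.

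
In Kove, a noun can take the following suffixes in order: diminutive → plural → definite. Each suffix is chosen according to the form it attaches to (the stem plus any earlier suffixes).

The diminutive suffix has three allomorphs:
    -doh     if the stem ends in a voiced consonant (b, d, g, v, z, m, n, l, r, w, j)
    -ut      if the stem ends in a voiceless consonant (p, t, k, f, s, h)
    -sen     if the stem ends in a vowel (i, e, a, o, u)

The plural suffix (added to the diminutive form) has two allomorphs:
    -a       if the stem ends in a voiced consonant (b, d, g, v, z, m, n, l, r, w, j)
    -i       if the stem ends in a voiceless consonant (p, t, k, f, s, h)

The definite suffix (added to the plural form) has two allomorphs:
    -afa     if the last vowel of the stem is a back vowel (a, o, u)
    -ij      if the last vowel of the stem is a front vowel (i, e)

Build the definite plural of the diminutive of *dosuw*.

*dosuw*: final sound = /w/, a voiced consonant → -doh → *dosuwdoh*.
The diminutive form *dosuwdoh*: final consonant = /h/, voiceless → -i → *dosuwdohi*.
The last vowel of the plural form *dosuwdohi* is /i/, which is a front vowel, so the definite suffix is -ij, giving *dosuwdohiij*.

dosuwdohiij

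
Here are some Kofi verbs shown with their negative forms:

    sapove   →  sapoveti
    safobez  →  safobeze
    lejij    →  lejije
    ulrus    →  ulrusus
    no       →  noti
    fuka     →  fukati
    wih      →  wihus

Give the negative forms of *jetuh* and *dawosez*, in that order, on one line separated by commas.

The alternation tracks the final sound of the stem — -us when the stem ends in a voiceless consonant (*ulrus*, *wih*); -e when the stem ends in a voiced consonant (*safobez*, *lejij*); -ti when the stem ends in a vowel (*sapove*, *no*, *fuka*).
*jetuh*: final sound = /h/, a voiceless consonant → -us → *jetuhus*.
Since the final sound of *dawosez* is /z/ (a voiced consonant), it takes -e, giving *dawoseze*.

jetuhus, dawoseze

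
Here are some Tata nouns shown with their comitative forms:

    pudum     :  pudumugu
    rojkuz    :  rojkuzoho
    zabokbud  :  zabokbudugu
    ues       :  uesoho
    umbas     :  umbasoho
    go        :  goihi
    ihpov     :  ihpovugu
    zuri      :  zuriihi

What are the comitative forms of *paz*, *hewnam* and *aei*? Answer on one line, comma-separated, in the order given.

The suffix is conditioned by the final sound: -oho when the stem ends in a sibilant (*rojkuz*, *ues*, *umbas*); -ugu when the stem ends in a non-sibilant consonant (*pudum*, *zabokbud*, *ihpov*); -ihi when the stem ends in a vowel (*go*, *zuri*).
Since the final sound of *paz* is /z/ (a sibilant), it takes -oho, giving *pazoho*.
*hewnam* — final sound /m/ (a non-sibilant consonant) → -ugu → *hewnamugu*.
*aei*: final sound = /i/, a vowel → -ihi → *aeiihi*.

pazoho, hewnamugu, aeiihi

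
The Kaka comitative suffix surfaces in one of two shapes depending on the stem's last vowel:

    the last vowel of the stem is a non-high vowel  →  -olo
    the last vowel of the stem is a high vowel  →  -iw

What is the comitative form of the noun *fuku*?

The last vowel of *fuku* is /u/, which is a high vowel, so the suffix is -iw, giving *fukuiw*.

fukuiw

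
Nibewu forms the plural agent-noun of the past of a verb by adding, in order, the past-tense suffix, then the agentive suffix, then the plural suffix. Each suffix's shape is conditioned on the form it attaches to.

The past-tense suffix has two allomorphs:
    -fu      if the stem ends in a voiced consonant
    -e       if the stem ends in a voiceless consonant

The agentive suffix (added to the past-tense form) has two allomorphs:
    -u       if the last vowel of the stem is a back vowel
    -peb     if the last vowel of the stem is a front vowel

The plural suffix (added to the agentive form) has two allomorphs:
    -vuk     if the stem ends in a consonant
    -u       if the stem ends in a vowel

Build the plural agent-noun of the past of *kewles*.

Since the final consonant of *kewles* is /s/ (voiceless), it takes -e, giving *kewlese*.
Since the last vowel of the past-tense form *kewlese* is /e/ (a front vowel), it takes -peb, giving *kewlesepeb*.
Since the final sound of the agentive form *kewlesepeb* is /b/ (a consonant), it takes -vuk, giving *kewlesepebvuk*.

kewlesepebvuk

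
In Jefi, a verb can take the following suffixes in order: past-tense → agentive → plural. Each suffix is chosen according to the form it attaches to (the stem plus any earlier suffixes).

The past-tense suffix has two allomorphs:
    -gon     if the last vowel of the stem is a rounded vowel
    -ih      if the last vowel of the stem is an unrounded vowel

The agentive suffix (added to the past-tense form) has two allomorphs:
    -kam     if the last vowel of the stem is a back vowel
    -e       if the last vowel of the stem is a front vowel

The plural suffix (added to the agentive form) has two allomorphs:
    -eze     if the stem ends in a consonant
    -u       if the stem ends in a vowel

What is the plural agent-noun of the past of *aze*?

The last vowel of *aze* is /e/, which is an unrounded vowel, so the past-tense suffix is -ih, giving *azeih*.
Since the last vowel of the past-tense form *azeih* is /i/ (a front vowel), it takes -e, giving *azeihe*.
Since the final sound of the agentive form *azeihe* is /e/ (a vowel), it takes -u, giving *azeiheu*.

azeiheu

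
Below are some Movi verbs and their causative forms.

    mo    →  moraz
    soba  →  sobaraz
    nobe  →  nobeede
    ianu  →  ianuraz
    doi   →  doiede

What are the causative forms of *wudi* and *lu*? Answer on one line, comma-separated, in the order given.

wudiede, luraz

Looking at the last vowel of each stem: -ede when the last vowel of the stem is a front vowel (*nobe*, *doi*); -raz when the last vowel of the stem is a back vowel (*mo*, *soba*, *ianu*).
The last vowel of *wudi* is /i/, which is a front vowel, so the suffix is -ede, giving *wudiede*.
The last vowel of *lu* is /u/, which is a back vowel, so the suffix is -raz, giving *luraz*.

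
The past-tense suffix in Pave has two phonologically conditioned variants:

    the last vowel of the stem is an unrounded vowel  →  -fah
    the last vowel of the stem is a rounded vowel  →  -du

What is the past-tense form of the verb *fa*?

*fa*: last vowel = /a/, an unrounded vowel → -fah → *fafah*.

fafah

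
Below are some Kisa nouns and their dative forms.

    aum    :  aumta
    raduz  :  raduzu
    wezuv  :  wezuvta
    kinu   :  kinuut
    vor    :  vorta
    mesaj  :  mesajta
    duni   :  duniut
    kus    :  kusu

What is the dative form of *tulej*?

tulejta

The pattern is sibilance of the final sound: -u when the stem ends in a sibilant (*raduz*, *kus*); -ta when the stem ends in a non-sibilant consonant (*aum*, *wezuv*, *vor*, *mesaj*); -ut when the stem ends in a vowel (*kinu*, *duni*).
Since the final sound of *tulej* is /j/ (a non-sibilant consonant), it takes -ta, giving *tulejta*.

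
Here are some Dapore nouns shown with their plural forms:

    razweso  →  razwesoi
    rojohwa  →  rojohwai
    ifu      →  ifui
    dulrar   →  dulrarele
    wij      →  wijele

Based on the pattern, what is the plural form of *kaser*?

kaserele

The alternation tracks the final sound of the stem — -ele when the stem ends in a consonant (*dulrar*, *wij*); -i when the stem ends in a vowel (*razweso*, *rojohwa*, *ifu*).
Since the final sound of *kaser* is /r/ (a consonant), it takes -ele, giving *kaserele*.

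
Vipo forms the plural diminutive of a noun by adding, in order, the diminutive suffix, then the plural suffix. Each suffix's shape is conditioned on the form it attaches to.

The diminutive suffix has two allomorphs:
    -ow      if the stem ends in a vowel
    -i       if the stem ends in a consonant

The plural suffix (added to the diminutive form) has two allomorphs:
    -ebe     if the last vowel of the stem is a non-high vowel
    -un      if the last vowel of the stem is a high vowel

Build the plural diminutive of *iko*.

ikoowebe

The final sound of *iko* is /o/, which is a vowel, so the diminutive suffix is -ow, giving *ikoow*.
The diminutive form *ikoow*: last vowel = /o/, a non-high vowel → -ebe → *ikoowebe*.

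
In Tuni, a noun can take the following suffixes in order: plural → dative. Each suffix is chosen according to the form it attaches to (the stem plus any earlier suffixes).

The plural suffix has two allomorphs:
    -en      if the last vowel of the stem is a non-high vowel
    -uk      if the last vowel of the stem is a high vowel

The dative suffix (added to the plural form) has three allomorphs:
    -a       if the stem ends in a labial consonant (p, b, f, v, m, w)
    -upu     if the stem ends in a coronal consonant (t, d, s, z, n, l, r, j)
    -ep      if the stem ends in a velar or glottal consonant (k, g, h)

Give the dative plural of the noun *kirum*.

The last vowel of *kirum* is /u/, which is a high vowel, so the plural suffix is -uk, giving *kirumuk*.
The plural form *kirumuk* — final consonant /k/ (velar/glottal) → -ep → *kirumukep*.

kirumukep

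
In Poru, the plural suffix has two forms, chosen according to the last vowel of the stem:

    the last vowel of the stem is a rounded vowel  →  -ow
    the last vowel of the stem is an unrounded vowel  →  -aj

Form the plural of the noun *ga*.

*ga*: last vowel = /a/, an unrounded vowel → -aj → *gaaj*.

gaaj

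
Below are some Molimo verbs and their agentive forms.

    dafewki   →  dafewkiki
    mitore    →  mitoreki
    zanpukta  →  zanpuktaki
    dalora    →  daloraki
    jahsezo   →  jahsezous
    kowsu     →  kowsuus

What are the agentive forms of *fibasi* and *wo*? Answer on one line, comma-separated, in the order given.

fibasiki, wous

The suffix is conditioned by the last vowel: -us when the last vowel of the stem is a rounded vowel (*jahsezo*, *kowsu*); -ki when the last vowel of the stem is an unrounded vowel (*dafewki*, *mitore*, *zanpukta*, *dalora*).
*fibasi*: last vowel = /i/, an unrounded vowel → -ki → *fibasiki*.
The last vowel of *wo* is /o/, which is a rounded vowel, so the suffix is -us, giving *wous*.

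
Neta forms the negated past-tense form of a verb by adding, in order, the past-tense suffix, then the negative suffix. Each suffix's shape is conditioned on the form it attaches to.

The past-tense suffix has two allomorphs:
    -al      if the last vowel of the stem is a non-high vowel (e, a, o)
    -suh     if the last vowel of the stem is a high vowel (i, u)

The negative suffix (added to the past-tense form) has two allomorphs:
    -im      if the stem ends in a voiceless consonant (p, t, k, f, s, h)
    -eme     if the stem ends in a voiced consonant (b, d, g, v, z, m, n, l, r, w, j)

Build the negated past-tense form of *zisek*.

zisekaleme

*zisek*: last vowel = /e/, a non-high vowel → -al → *zisekal*.
Since the final consonant of the past-tense form *zisekal* is /l/ (voiced), it takes -eme, giving *zisekaleme*.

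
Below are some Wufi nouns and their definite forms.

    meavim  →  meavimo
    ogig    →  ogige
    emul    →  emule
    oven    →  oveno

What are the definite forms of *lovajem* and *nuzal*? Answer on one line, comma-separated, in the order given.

The alternation tracks the final consonant of the stem — -o when the stem ends in a nasal (*meavim*, *oven*); -e when the stem ends in a non-nasal consonant (*ogig*, *emul*).
Since the final consonant of *lovajem* is /m/ (a nasal), it takes -o, giving *lovajemo*.
The final consonant of *nuzal* is /l/, which is non-nasal, so the suffix is -e, giving *nuzale*.

lovajemo, nuzale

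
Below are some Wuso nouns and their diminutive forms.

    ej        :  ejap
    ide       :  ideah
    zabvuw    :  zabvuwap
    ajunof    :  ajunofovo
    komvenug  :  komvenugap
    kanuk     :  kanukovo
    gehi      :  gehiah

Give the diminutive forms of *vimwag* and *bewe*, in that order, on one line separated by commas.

Looking at the final sound of each stem: -ovo when the stem ends in a voiceless consonant (*ajunof*, *kanuk*); -ap when the stem ends in a voiced consonant (*ej*, *zabvuw*, *komvenug*); -ah when the stem ends in a vowel (*ide*, *gehi*).
*vimwag*: final sound = /g/, a voiced consonant → -ap → *vimwagap*.
The final sound of *bewe* is /e/, which is a vowel, so the suffix is -ah, giving *beweah*.

vimwagap, beweah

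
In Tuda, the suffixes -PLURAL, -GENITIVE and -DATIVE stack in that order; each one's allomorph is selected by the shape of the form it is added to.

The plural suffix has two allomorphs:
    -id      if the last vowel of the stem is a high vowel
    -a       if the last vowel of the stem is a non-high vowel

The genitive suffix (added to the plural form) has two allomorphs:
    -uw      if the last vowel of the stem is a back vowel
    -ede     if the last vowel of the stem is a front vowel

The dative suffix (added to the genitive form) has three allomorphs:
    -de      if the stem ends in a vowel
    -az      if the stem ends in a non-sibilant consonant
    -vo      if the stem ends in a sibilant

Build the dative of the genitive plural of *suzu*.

*suzu*: last vowel = /u/, a high vowel → -id → *suzuid*.
The plural form *suzuid*: last vowel = /i/, a front vowel → -ede → *suzuidede*.
The genitive form *suzuidede*: final sound = /e/, a vowel → -de → *suzuidedede*.

suzuidedede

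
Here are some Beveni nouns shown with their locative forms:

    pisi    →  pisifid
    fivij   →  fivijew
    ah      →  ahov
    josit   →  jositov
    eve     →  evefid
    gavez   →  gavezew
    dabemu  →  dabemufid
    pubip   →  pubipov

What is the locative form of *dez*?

The pattern is voicing of the final sound: -ov when the stem ends in a voiceless consonant (*ah*, *josit*, *pubip*); -ew when the stem ends in a voiced consonant (*fivij*, *gavez*); -fid when the stem ends in a vowel (*pisi*, *eve*, *dabemu*).
*dez* — final sound /z/ (a voiced consonant) → -ew → *dezew*.

dezew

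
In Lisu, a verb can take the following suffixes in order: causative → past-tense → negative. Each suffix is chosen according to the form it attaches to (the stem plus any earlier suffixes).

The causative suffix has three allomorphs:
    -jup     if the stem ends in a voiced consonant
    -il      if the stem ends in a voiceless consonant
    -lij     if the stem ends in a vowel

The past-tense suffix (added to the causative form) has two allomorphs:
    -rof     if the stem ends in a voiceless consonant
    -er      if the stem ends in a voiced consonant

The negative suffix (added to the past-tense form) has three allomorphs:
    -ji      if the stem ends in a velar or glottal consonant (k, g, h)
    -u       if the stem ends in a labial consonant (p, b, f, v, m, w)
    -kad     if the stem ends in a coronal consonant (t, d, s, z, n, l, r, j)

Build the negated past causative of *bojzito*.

*bojzito* — final sound /o/ (a vowel) → -lij → *bojzitolij*.
Since the final consonant of the causative form *bojzitolij* is /j/ (voiced), it takes -er, giving *bojzitolijer*.
Since the final consonant of the past-tense form *bojzitolijer* is /r/ (coronal), it takes -kad, giving *bojzitolijerkad*.

bojzitolijerkad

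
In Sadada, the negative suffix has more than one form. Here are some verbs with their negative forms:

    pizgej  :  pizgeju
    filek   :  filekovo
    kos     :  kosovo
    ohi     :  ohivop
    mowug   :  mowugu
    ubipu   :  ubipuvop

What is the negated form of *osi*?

osivop

The pattern is voicing of the final sound: -ovo when the stem ends in a voiceless consonant (*filek*, *kos*); -u when the stem ends in a voiced consonant (*pizgej*, *mowug*); -vop when the stem ends in a vowel (*ohi*, *ubipu*).
*osi* — final sound /i/ (a vowel) → -vop → *osivop*.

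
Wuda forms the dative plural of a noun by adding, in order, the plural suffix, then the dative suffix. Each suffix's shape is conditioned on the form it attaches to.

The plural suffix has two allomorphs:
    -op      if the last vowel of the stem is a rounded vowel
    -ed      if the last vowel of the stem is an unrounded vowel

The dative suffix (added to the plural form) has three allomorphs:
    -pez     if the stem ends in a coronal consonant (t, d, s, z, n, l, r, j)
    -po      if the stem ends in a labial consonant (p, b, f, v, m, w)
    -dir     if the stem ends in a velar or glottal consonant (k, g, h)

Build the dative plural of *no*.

nooppo

*no*: last vowel = /o/, a rounded vowel → -op → *noop*.
Since the final consonant of the plural form *noop* is /p/ (labial), it takes -po, giving *nooppo*.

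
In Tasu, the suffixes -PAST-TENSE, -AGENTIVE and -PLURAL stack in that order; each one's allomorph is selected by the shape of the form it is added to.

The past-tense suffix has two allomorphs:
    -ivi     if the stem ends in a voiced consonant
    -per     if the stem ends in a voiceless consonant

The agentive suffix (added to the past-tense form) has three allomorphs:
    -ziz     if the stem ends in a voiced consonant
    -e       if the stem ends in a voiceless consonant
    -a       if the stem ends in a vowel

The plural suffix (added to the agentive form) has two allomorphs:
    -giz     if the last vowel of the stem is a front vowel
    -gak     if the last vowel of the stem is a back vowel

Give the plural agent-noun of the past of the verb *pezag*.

pezagiviagak

The final consonant of *pezag* is /g/, which is voiced, so the past-tense suffix is -ivi, giving *pezagivi*.
The final sound of the past-tense form *pezagivi* is /i/, which is a vowel, so the agentive suffix is -a, giving *pezagivia*.
The agentive form *pezagivia*: last vowel = /a/, a back vowel → -gak → *pezagiviagak*.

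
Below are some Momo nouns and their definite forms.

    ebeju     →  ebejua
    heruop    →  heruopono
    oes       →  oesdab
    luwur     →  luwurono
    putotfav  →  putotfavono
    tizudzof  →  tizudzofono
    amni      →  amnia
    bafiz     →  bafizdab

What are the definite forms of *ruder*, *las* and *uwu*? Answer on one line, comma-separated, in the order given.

ruderono, lasdab, uwua

Looking at the final sound of each stem: -dab when the stem ends in a sibilant (*oes*, *bafiz*); -ono when the stem ends in a non-sibilant consonant (*heruop*, *luwur*, *putotfav*, *tizudzof*); -a when the stem ends in a vowel (*ebeju*, *amni*).
*ruder*: final sound = /r/, a non-sibilant consonant → -ono → *ruderono*.
The final sound of *las* is /s/, which is a sibilant, so the suffix is -dab, giving *lasdab*.
The final sound of *uwu* is /u/, which is a vowel, so the suffix is -a, giving *uwua*.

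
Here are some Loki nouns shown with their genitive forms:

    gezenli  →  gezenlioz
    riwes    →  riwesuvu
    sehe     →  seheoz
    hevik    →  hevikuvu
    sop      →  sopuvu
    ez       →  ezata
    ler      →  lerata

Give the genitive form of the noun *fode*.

fodeoz

The pattern is voicing of the final sound: -uvu when the stem ends in a voiceless consonant (*riwes*, *hevik*, *sop*); -ata when the stem ends in a voiced consonant (*ez*, *ler*); -oz when the stem ends in a vowel (*gezenli*, *sehe*).
*fode* — final sound /e/ (a vowel) → -oz → *fodeoz*.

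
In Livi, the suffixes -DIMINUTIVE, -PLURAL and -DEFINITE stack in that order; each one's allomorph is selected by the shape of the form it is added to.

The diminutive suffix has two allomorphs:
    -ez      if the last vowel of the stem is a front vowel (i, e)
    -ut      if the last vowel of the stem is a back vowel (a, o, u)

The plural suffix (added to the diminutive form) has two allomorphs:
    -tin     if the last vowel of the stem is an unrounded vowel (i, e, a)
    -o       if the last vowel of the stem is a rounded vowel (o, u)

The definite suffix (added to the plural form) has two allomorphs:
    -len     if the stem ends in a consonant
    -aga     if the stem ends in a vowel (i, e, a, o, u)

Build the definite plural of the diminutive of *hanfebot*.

hanfebotutoaga

*hanfebot*: last vowel = /o/, a back vowel → -ut → *hanfebotut*.
The diminutive form *hanfebotut* — last vowel /u/ (a rounded vowel) → -o → *hanfebotuto*.
The plural form *hanfebotuto*: final sound = /o/, a vowel → -aga → *hanfebotutoaga*.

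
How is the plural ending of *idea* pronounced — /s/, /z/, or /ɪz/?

/z/

The stem *idea* ends in a voiced non-sibilant sound.
The plural suffix surfaces as /ɪz/ after sibilants, /s/ after other voiceless consonants, and /z/ after other voiced sounds.
So the plural -s on *idea* is pronounced /z/.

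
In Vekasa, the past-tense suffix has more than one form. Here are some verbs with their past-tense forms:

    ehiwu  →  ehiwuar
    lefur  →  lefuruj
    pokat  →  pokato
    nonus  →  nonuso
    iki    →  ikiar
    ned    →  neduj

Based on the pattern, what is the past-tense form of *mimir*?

mimiruj

The suffix is conditioned by the final sound: -o when the stem ends in a voiceless consonant (*pokat*, *nonus*); -uj when the stem ends in a voiced consonant (*lefur*, *ned*); -ar when the stem ends in a vowel (*ehiwu*, *iki*).
*mimir* — final sound /r/ (a voiced consonant) → -uj → *mimiruj*.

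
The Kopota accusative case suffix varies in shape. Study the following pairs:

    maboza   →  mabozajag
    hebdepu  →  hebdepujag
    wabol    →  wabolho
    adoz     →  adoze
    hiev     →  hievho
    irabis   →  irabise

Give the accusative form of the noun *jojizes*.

The pattern is sibilance of the final sound: -e when the stem ends in a sibilant (*adoz*, *irabis*); -ho when the stem ends in a non-sibilant consonant (*wabol*, *hiev*); -jag when the stem ends in a vowel (*maboza*, *hebdepu*).
The final sound of *jojizes* is /s/, which is a sibilant, so the suffix is -e, giving *jojizese*.

jojizese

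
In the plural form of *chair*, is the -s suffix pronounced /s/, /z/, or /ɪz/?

The stem *chair* ends in a voiced non-sibilant sound.
The plural suffix surfaces as /ɪz/ after sibilants, /s/ after other voiceless consonants, and /z/ after other voiced sounds.
So the plural -s on *chair* is pronounced /z/.

/z/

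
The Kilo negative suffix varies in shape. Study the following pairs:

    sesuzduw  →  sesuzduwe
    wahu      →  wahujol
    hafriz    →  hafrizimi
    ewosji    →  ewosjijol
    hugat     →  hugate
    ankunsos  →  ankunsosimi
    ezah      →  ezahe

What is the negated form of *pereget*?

The suffix is conditioned by the final sound: -imi when the stem ends in a sibilant (*hafriz*, *ankunsos*); -e when the stem ends in a non-sibilant consonant (*sesuzduw*, *hugat*, *ezah*); -jol when the stem ends in a vowel (*wahu*, *ewosji*).
The final sound of *pereget* is /t/, which is a non-sibilant consonant, so the suffix is -e, giving *peregete*.

peregete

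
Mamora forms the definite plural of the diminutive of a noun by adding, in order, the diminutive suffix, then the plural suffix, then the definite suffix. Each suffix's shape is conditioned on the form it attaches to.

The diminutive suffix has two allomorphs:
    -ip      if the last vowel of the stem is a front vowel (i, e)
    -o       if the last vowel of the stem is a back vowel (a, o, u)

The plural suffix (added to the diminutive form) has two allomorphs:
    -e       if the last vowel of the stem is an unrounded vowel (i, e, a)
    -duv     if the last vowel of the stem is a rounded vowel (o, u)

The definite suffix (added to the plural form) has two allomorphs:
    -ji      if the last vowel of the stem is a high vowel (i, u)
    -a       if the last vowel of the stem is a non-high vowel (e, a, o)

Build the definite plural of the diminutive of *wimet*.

wimetipea

*wimet*: last vowel = /e/, a front vowel → -ip → *wimetip*.
The diminutive form *wimetip*: last vowel = /i/, an unrounded vowel → -e → *wimetipe*.
The last vowel of the plural form *wimetipe* is /e/, which is a non-high vowel, so the definite suffix is -a, giving *wimetipea*.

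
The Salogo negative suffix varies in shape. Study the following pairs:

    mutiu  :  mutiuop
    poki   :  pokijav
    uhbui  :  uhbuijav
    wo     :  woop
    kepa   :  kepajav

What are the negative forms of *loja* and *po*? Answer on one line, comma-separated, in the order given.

Looking at the last vowel of each stem: -op when the last vowel of the stem is a rounded vowel (*mutiu*, *wo*); -jav when the last vowel of the stem is an unrounded vowel (*poki*, *uhbui*, *kepa*).
Since the last vowel of *loja* is /a/ (an unrounded vowel), it takes -jav, giving *lojajav*.
*po* — last vowel /o/ (a rounded vowel) → -op → *poop*.

lojajav, poop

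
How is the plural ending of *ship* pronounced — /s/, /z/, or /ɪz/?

The stem *ship* ends in a voiceless non-sibilant consonant.
The plural suffix surfaces as /ɪz/ after sibilants, /s/ after other voiceless consonants, and /z/ after other voiced sounds.
So the plural -s on *ship* is pronounced /s/.

/s/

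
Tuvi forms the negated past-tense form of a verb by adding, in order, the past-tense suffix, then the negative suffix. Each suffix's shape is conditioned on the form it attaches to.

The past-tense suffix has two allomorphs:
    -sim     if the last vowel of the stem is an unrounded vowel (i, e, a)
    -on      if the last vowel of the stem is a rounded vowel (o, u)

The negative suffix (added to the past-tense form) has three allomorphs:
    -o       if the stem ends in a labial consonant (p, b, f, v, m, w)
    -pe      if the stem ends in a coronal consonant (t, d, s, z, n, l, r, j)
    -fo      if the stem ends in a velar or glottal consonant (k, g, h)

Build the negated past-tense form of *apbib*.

*apbib* — last vowel /i/ (an unrounded vowel) → -sim → *apbibsim*.
The past-tense form *apbibsim* — final consonant /m/ (labial) → -o → *apbibsimo*.

apbibsimo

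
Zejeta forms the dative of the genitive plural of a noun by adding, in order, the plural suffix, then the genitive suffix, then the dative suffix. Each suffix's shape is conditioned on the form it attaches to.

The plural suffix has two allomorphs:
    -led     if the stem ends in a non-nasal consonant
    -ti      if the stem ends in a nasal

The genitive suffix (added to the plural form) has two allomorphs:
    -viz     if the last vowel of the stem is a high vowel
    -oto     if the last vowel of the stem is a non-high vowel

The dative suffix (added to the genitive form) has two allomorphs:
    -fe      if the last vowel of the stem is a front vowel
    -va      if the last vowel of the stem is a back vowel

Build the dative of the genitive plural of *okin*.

okintivizfe

The final consonant of *okin* is /n/, which is a nasal, so the plural suffix is -ti, giving *okinti*.
The plural form *okinti*: last vowel = /i/, a high vowel → -viz → *okintiviz*.
The genitive form *okintiviz* — last vowel /i/ (a front vowel) → -fe → *okintivizfe*.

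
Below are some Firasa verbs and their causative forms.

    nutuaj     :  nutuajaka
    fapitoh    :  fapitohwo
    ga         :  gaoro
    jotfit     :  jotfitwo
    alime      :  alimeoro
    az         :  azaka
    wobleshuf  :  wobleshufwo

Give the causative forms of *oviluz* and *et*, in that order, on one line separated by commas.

Looking at the final sound of each stem: -wo when the stem ends in a voiceless consonant (*fapitoh*, *jotfit*, *wobleshuf*); -aka when the stem ends in a voiced consonant (*nutuaj*, *az*); -oro when the stem ends in a vowel (*ga*, *alime*).
Since the final sound of *oviluz* is /z/ (a voiced consonant), it takes -aka, giving *oviluzaka*.
*et*: final sound = /t/, a voiceless consonant → -wo → *etwo*.

oviluzaka, etwo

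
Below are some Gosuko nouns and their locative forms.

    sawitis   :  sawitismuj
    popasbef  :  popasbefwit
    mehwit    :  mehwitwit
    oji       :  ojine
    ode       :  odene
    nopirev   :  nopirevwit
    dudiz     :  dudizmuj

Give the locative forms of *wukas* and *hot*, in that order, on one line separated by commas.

wukasmuj, hotwit

The alternation tracks the final sound of the stem — -muj when the stem ends in a sibilant (*sawitis*, *dudiz*); -wit when the stem ends in a non-sibilant consonant (*popasbef*, *mehwit*, *nopirev*); -ne when the stem ends in a vowel (*oji*, *ode*).
*wukas*: final sound = /s/, a sibilant → -muj → *wukasmuj*.
*hot*: final sound = /t/, a non-sibilant consonant → -wit → *hotwit*.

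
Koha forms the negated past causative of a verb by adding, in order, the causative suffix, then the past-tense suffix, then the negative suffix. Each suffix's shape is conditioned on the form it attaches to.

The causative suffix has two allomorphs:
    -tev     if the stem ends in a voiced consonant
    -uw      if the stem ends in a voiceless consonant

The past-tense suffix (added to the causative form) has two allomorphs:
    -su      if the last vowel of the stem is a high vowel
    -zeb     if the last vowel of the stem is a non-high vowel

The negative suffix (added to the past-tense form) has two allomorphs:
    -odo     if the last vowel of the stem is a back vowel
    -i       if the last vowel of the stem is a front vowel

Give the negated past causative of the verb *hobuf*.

hobufuwsuodo

*hobuf* — final consonant /f/ (voiceless) → -uw → *hobufuw*.
Since the last vowel of the causative form *hobufuw* is /u/ (a high vowel), it takes -su, giving *hobufuwsu*.
Since the last vowel of the past-tense form *hobufuwsu* is /u/ (a back vowel), it takes -odo, giving *hobufuwsuodo*.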